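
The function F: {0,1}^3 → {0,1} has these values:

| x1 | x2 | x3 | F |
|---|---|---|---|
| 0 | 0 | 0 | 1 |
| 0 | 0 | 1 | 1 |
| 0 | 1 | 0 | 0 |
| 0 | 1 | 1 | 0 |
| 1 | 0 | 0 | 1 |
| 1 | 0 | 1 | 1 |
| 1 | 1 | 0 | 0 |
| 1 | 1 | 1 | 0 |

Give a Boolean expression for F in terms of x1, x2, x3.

F(x1, x2, x3) = ((((¬x1 ∧ ¬x2) ∧ ¬x3) ∨ ((¬x1 ∧ ¬x2) ∧ x3)) ∨ ((x1 ∧ ¬x2) ∧ ¬x3)) ∨ ((x1 ∧ ¬x2) ∧ x3)

F=1 on 4 inputs: (0,0,0), (0,0,1), (1,0,0), (1,0,1). Reading each as a conjunction of literals (¬x1·¬x2·¬x3, ¬x1·¬x2·x3, x1·¬x2·¬x3, x1·¬x2·x3) and taking the OR gives the canonical DNF.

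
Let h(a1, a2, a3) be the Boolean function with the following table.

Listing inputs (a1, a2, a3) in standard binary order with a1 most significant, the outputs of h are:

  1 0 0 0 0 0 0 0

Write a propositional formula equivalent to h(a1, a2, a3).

h(a1, a2, a3) = NOT ((a1 OR a2) OR a3)

The output is 1 only when every input is 0 — NOR of all inputs.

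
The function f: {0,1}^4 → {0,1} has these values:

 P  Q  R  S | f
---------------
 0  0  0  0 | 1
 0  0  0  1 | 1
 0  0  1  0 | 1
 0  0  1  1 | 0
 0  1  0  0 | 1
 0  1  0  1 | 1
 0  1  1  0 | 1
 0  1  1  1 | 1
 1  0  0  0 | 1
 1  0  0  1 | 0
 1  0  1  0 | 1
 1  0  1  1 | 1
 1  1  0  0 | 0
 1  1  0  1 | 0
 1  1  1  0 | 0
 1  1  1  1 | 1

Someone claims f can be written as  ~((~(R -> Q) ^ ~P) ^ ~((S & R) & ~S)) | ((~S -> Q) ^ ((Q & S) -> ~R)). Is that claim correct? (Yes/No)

Yes

Evaluate ~((~(R -> Q) ^ ~P) ^ ~((S & R) & ~S)) | ((~S -> Q) ^ ((Q & S) -> ~R)) on each row and compare to f:
  P=0, Q=0, R=0, S=0: formula gives 1, f = 1 ✓
  P=0, Q=0, R=0, S=1: formula gives 1, f = 1 ✓
  P=0, Q=0, R=1, S=0: formula gives 1, f = 1 ✓
  P=0, Q=0, R=1, S=1: formula gives 0, f = 0 ✓
  … (the remaining 12 rows also agree.)
All 16 rows match — the expression computes f exactly.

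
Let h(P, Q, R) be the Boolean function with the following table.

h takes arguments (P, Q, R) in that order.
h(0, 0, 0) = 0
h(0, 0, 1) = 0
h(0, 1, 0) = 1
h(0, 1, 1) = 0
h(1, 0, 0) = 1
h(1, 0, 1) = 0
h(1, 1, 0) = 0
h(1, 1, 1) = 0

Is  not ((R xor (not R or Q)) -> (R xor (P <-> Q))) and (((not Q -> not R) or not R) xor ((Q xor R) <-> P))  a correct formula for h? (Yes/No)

Yes

Test each input against both h and the formula:
  P=0, Q=0, R=0: formula gives 0, h = 0 ✓
  P=0, Q=0, R=1: formula gives 0, h = 0 ✓
  P=0, Q=1, R=0: formula gives 1, h = 1 ✓
  P=0, Q=1, R=1: formula gives 0, h = 0 ✓
  P=1, Q=0, R=0: formula gives 1, h = 1 ✓
  …and likewise for the remaining 3 rows.
All 8 rows match — the expression computes h exactly.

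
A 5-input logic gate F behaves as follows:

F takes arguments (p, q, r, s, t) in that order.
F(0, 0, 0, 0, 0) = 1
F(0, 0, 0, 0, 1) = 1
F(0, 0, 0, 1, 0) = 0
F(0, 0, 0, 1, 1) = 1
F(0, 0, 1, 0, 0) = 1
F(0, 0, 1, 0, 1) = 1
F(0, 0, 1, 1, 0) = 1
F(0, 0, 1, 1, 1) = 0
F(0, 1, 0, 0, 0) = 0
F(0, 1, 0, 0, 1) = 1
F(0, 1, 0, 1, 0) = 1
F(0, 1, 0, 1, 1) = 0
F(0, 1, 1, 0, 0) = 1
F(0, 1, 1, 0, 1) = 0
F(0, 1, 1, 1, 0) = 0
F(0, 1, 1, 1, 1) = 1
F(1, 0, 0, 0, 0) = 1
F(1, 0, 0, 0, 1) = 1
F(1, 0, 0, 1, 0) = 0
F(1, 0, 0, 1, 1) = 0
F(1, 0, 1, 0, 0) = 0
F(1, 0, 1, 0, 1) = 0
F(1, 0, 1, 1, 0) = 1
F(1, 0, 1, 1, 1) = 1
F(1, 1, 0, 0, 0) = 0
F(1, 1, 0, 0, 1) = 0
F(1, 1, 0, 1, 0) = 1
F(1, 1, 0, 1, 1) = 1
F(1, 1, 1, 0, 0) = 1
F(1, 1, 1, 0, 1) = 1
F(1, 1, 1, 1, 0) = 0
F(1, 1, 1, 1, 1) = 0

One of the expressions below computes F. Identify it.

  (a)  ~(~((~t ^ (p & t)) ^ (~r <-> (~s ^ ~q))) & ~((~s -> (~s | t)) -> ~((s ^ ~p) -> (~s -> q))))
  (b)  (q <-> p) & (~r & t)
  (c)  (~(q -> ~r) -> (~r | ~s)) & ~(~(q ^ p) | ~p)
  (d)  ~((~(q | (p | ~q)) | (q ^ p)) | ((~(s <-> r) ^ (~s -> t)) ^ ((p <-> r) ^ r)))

a

(b) fails at (0,0,0,0,0): the formula yields 0, F is 1.
(c) fails at (0,0,0,0,0): the formula yields 0, F is 1.
(d) fails at (0,0,0,0,0): the formula yields 0, F is 1.
Only (a) survives; checking it on all 32 rows confirms it matches F.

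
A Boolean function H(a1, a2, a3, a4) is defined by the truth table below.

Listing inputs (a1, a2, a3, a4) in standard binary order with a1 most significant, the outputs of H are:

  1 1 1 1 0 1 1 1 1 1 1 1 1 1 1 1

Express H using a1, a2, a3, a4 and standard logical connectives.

H(a1, a2, a3, a4) = (((a1' · a2) · a3') · a4')'

H is 0 on exactly one input, (0,1,0,0), whose minterm is ¬a1·a2·¬a3·¬a4. So H is the negation of that single conjunction.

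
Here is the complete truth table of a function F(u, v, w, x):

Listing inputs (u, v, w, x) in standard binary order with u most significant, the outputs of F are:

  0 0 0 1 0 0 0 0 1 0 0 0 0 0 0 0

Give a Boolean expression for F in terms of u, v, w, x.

F=1 on 2 inputs: (0,0,1,1), (1,0,0,0). Reading each as a conjunction of literals (¬u·¬v·w·x, u·¬v·¬w·¬x) and taking the OR gives the canonical DNF.

F(u, v, w, x) = (((u' · v') · w) · x) + (((u · v') · w') · x')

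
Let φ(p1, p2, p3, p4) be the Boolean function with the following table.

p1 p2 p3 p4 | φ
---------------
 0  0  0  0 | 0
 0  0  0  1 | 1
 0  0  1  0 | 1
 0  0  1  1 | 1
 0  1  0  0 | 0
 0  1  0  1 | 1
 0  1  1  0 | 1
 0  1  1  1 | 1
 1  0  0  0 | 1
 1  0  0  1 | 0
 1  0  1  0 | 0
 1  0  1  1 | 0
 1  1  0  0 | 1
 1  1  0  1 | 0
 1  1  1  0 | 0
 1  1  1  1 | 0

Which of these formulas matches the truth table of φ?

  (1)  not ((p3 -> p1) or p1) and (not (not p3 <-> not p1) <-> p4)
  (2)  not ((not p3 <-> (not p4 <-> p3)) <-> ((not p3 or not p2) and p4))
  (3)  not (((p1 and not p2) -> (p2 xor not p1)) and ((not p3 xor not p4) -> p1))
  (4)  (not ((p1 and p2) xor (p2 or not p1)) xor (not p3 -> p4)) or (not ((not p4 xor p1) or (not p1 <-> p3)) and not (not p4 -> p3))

4

(1): at (0,0,0,1) it gives 0, but φ = 1 — eliminated.
(2): at (0,0,0,1) it gives 0, but φ = 1 — eliminated.
(3): at (0,0,1,1) it gives 0, but φ = 1 — eliminated.
That leaves (4). Evaluating it on every row reproduces the table of φ exactly.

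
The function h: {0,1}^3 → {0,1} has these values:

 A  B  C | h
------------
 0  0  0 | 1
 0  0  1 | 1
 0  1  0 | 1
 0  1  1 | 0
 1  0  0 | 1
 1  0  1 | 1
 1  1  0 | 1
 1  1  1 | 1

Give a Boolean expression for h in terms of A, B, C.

h(A, B, C) = ¬((¬A ∧ B) ∧ C)

Only row (0,1,1) gives 0. So h is 1 everywhere except there — the complement of the minterm ¬A·B·C.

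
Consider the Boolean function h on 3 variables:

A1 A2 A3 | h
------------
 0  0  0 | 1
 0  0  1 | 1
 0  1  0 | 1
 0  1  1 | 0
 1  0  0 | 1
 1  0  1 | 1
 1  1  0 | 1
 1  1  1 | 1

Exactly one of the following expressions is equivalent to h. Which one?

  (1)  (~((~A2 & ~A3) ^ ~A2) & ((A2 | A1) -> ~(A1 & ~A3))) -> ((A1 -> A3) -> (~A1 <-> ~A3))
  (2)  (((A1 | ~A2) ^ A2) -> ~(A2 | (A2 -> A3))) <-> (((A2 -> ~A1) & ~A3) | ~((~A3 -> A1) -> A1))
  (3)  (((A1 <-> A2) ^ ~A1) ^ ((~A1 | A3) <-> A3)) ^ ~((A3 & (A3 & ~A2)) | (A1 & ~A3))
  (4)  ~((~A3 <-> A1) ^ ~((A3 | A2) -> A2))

(2) fails at (0,0,0): the formula yields 0, h is 1.
(3) fails at (0,1,0): the formula yields 0, h is 1.
(4) fails at (1,0,0): the formula yields 0, h is 1.
That leaves (1). Evaluating it on every row reproduces the table of h exactly.

1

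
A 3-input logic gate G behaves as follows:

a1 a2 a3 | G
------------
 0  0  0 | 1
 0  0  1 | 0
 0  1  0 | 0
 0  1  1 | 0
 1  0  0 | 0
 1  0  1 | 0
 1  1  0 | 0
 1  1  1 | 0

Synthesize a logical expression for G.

G(a1, a2, a3) = NOT ((a1 OR a2) OR a3)

The output is 1 only when every input is 0 — NOR of all inputs.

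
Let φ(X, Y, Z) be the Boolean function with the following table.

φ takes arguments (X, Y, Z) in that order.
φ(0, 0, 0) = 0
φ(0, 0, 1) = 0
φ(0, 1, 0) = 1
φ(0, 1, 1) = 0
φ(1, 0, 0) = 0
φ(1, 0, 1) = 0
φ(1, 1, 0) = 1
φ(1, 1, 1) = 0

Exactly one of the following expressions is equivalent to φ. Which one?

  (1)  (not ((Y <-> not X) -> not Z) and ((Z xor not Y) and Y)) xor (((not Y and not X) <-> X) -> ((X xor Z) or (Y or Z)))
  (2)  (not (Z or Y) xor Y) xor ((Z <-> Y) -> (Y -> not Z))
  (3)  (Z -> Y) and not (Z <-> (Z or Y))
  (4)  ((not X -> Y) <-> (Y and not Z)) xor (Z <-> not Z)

3

(1) disagrees with φ on (0,0,0) (formula → 1, table → 0); rule it out.
(2) disagrees with φ on (0,0,1) (formula → 1, table → 0); rule it out.
(4) disagrees with φ on (0,0,0) (formula → 1, table → 0); rule it out.
That leaves (3). Evaluating it on every row reproduces the table of φ exactly.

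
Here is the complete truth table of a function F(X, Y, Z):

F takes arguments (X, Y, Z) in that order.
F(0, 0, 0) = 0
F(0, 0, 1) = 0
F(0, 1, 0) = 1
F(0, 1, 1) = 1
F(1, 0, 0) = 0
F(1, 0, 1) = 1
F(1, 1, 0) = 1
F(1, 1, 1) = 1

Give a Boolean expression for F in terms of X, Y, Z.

F is 0 on only 3 rows — (0,0,0), (0,0,1), (1,0,0). Writing each as a minterm (¬X·¬Y·¬Z, ¬X·¬Y·Z, X·¬Y·¬Z) and OR-ing them characterizes exactly where F=0, so F is the negation of that disjunction.

F(X, Y, Z) = ~((((~X & ~Y) & ~Z) | ((~X & ~Y) & Z)) | ((X & ~Y) & ~Z))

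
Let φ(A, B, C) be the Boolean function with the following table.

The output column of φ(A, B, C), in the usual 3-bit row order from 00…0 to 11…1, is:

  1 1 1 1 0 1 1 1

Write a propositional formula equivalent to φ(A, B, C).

φ(A, B, C) = ((A · B') · C')'

φ is 0 on exactly one input, (1,0,0), whose minterm is A·¬B·¬C. So φ is the negation of that single conjunction.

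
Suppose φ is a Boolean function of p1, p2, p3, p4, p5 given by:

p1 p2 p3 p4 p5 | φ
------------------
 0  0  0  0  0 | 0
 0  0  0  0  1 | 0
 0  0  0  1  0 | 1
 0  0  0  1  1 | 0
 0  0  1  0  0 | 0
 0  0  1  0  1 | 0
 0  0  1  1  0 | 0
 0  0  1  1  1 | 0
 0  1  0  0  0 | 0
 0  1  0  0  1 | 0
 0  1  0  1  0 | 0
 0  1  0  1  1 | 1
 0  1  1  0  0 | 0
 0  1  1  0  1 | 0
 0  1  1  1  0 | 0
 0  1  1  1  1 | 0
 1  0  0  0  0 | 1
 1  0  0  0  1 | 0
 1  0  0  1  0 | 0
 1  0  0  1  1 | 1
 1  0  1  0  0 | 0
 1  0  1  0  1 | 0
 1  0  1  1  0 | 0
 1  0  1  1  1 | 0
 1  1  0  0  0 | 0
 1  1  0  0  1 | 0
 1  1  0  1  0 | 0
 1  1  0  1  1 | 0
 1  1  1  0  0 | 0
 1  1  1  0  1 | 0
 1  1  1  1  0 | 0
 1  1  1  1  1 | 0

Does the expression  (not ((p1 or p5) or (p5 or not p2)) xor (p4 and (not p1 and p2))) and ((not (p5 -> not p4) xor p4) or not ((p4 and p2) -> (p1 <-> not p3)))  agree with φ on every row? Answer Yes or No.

Evaluate (not ((p1 or p5) or (p5 or not p2)) xor (p4 and (not p1 and p2))) and ((not (p5 -> not p4) xor p4) or not ((p4 and p2) -> (p1 <-> not p3))) on each row and compare to φ:
  p1=0, p2=0, p3=0, p4=0, p5=0: formula gives 0, φ = 0 ✓
  p1=0, p2=0, p3=0, p4=0, p5=1: formula gives 0, φ = 0 ✓
  p1=0, p2=0, p3=0, p4=1, p5=0: formula gives 0, but φ = 1 ✗
A single disagreement suffices: at (0,0,0,1,0) they differ, so the formula does not compute φ.

No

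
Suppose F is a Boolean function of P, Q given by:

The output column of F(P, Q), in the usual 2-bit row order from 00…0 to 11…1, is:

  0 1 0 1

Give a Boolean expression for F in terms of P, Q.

F(P, Q) = Q

The output simply equals Q.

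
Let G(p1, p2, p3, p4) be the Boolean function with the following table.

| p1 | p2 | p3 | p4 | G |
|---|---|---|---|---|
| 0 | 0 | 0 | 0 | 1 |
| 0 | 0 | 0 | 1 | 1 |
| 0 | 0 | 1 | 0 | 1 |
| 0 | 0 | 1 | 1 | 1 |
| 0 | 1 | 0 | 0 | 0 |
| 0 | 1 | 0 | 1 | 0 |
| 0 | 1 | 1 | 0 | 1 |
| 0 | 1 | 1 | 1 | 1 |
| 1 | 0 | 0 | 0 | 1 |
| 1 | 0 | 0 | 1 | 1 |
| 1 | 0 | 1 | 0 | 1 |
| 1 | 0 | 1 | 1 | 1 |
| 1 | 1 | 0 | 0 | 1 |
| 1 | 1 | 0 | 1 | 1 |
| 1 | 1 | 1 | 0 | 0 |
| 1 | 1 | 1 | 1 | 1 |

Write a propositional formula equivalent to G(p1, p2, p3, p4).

There are just 3 zero rows: (0,1,0,0), (0,1,0,1), (1,1,1,0). Their minterms are ¬p1·p2·¬p3·¬p4, ¬p1·p2·¬p3·p4, p1·p2·p3·¬p4; the OR of those covers precisely the 0-outputs, and negating it yields G.

G(p1, p2, p3, p4) = not (((((not p1 and p2) and not p3) and not p4) or (((not p1 and p2) and not p3) and p4)) or (((p1 and p2) and p3) and not p4))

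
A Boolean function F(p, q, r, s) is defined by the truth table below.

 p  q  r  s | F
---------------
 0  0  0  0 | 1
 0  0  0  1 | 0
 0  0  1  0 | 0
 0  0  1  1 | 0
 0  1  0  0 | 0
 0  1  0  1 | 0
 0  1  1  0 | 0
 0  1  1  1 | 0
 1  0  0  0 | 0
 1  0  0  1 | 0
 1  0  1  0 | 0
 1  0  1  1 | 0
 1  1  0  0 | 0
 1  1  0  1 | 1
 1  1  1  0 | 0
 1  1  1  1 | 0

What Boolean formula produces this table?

F(p, q, r, s) = (((not p and not q) and not r) and not s) or (((p and q) and not r) and s)

F=1 on 2 inputs: (0,0,0,0), (1,1,0,1). Reading each as a conjunction of literals (¬p·¬q·¬r·¬s, p·q·¬r·s) and taking the OR gives the canonical DNF.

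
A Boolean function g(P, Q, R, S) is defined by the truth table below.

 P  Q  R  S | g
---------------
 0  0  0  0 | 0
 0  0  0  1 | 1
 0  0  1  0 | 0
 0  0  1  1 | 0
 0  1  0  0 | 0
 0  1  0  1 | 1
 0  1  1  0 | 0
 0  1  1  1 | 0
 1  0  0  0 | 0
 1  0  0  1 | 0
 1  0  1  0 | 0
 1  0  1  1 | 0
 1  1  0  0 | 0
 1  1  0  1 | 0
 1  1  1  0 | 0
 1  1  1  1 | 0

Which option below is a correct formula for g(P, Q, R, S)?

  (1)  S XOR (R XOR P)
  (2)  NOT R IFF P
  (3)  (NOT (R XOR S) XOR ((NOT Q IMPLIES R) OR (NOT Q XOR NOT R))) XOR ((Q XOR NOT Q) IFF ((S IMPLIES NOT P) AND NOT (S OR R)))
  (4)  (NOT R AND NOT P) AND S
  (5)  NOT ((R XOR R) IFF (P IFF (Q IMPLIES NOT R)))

(1) fails at (0,0,1,0): the formula yields 1, g is 0.
(2) fails at (0,0,0,1): the formula yields 0, g is 1.
(3) fails at (0,0,0,1): the formula yields 0, g is 1.
(5) fails at (0,0,0,1): the formula yields 0, g is 1.
(4) is the remaining candidate, and it agrees with g on all 16 inputs.

4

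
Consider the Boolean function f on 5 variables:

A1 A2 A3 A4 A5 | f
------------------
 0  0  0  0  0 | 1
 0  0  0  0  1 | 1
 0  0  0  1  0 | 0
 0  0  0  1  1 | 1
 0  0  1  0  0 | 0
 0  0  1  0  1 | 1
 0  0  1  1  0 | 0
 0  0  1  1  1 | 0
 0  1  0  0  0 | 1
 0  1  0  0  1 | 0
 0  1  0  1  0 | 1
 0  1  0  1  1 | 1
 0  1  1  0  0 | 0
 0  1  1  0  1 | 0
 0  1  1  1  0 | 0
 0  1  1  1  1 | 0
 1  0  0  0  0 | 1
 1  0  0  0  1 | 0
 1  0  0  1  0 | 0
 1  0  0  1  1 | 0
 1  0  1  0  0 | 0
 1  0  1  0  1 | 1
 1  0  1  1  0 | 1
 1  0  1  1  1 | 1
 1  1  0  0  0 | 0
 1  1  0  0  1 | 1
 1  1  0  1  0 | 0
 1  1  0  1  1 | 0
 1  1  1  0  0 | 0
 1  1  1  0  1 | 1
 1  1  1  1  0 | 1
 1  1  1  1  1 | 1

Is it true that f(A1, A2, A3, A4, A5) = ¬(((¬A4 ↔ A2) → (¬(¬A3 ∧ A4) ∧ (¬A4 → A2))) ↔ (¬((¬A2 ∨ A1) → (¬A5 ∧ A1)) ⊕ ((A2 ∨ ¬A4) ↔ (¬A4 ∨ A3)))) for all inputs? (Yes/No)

No

Check the formula against f row by row:
  A1=0, A2=0, A3=0, A4=0, A5=0: formula gives 1, f = 1 ✓
  A1=0, A2=0, A3=0, A4=0, A5=1: formula gives 1, f = 1 ✓
  A1=0, A2=0, A3=0, A4=1, A5=0: formula gives 0, f = 0 ✓
  A1=0, A2=0, A3=0, A4=1, A5=1: formula gives 0, but f = 1 ✗
A single disagreement suffices: at (0,0,0,1,1) they differ, so the formula does not compute f.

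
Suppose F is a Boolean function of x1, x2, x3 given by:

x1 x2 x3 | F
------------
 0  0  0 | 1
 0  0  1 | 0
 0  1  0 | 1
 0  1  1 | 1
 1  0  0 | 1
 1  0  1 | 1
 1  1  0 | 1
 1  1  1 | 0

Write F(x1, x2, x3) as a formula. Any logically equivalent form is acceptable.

F(x1, x2, x3) = NOT (((NOT x1 AND NOT x2) AND x3) OR ((x1 AND x2) AND x3))

There are just 2 zero rows: (0,0,1), (1,1,1). Their minterms are ¬x1·¬x2·x3, x1·x2·x3; the OR of those covers precisely the 0-outputs, and negating it yields F.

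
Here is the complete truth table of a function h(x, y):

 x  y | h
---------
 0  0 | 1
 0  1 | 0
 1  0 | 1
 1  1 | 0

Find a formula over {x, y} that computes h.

h(x, y) = (~x & ~y) | (x & ~y)

Collect the rows where h=1 — (0,0), (1,0) — and write one minterm per row: ¬x·¬y, x·¬y. Their union (logical OR) reproduces the table exactly.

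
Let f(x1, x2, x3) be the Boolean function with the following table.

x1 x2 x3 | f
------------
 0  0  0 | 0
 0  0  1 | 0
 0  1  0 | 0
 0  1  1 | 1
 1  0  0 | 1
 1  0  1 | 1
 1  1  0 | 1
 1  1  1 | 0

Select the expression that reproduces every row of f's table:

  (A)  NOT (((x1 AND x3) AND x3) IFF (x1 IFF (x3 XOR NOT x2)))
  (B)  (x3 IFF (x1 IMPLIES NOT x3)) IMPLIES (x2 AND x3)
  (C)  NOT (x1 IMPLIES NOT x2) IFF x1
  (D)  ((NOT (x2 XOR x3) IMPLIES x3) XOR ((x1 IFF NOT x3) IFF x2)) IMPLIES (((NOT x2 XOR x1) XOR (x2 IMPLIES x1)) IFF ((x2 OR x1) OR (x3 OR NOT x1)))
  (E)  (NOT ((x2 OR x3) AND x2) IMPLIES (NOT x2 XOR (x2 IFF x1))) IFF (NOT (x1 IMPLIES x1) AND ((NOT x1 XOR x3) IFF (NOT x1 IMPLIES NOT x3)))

(A) disagrees with f on (0,0,1) (formula → 1, table → 0); rule it out.
(B) disagrees with f on (0,0,0) (formula → 1, table → 0); rule it out.
(C) disagrees with f on (0,0,0) (formula → 1, table → 0); rule it out.
(E) disagrees with f on (0,0,0) (formula → 1, table → 0); rule it out.
(D) is the remaining candidate, and it agrees with f on all 8 inputs.

D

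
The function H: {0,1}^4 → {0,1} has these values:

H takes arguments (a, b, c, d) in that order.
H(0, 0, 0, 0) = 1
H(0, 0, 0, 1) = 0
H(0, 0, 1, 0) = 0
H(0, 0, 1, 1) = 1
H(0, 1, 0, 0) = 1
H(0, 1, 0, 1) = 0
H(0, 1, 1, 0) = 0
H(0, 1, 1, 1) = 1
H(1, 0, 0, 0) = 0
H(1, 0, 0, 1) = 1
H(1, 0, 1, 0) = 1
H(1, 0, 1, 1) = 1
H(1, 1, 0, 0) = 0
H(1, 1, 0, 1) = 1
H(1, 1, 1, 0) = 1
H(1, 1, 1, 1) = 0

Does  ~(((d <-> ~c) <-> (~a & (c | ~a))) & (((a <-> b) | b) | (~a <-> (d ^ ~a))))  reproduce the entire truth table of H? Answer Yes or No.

Evaluate ~(((d <-> ~c) <-> (~a & (c | ~a))) & (((a <-> b) | b) | (~a <-> (d ^ ~a)))) on each row and compare to H:
  a=0, b=0, c=0, d=0: formula gives 1, H = 1 ✓
  a=0, b=0, c=0, d=1: formula gives 0, H = 0 ✓
  a=0, b=0, c=1, d=0: formula gives 0, H = 0 ✓
  a=0, b=0, c=1, d=1: formula gives 1, H = 1 ✓
  … (the remaining 12 rows also agree.)
No disagreement on any input; they are logically equivalent.

Yes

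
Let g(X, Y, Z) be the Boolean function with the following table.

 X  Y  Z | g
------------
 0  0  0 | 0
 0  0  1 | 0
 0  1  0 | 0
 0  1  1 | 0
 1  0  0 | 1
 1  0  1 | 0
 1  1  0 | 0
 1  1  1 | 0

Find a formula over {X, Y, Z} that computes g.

g(X, Y, Z) = (X ∧ ¬Y) ∧ ¬Z

g is 1 on exactly one input, (1,0,0), whose minterm is X·¬Y·¬Z. So g is just that conjunction.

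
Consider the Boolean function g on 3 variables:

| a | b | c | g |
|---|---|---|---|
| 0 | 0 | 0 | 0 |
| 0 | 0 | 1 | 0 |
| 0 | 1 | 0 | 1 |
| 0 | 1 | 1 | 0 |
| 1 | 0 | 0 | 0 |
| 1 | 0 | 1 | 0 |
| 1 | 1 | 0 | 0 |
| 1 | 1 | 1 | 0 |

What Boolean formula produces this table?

g(a, b, c) = (¬a ∧ b) ∧ ¬c

g is 1 on exactly one input, (0,1,0), whose minterm is ¬a·b·¬c. So g is just that conjunction.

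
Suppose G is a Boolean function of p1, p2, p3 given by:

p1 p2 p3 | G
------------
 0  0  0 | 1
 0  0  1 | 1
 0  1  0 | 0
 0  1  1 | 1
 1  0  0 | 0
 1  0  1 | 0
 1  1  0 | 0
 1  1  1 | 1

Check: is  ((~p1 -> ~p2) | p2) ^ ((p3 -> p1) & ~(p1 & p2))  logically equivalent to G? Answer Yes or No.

No

Test each input against both G and the formula:
  p1=0, p2=0, p3=0: formula gives 0, but G = 1 ✗
Since they disagree at (0,0,0), the expression is not a correct formula for G.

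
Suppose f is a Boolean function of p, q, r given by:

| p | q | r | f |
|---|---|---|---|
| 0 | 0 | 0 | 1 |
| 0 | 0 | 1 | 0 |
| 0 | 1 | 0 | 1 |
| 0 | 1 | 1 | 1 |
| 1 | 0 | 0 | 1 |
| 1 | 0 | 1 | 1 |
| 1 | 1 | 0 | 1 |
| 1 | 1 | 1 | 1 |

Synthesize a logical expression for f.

Only row (0,0,1) gives 0. So f is 1 everywhere except there — the complement of the minterm ¬p·¬q·r.

f(p, q, r) = ¬((¬p ∧ ¬q) ∧ r)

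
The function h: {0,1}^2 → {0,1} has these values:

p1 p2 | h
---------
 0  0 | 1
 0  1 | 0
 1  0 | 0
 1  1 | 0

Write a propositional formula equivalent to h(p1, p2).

The output is 1 only when every input is 0 — NOR of all inputs.

h(p1, p2) = ¬(p1 ∨ p2)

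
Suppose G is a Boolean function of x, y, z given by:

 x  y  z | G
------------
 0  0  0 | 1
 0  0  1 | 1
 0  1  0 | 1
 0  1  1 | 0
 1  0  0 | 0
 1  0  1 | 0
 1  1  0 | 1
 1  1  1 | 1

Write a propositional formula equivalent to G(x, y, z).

G(x, y, z) = ~((((~x & y) & z) | ((x & ~y) & ~z)) | ((x & ~y) & z))

The 0-rows are (0,1,1), (1,0,0), (1,0,1). Take each as a conjunction (¬x·y·z, x·¬y·¬z, x·¬y·z), form their disjunction, and complement — that gives a formula that is 1 everywhere G is.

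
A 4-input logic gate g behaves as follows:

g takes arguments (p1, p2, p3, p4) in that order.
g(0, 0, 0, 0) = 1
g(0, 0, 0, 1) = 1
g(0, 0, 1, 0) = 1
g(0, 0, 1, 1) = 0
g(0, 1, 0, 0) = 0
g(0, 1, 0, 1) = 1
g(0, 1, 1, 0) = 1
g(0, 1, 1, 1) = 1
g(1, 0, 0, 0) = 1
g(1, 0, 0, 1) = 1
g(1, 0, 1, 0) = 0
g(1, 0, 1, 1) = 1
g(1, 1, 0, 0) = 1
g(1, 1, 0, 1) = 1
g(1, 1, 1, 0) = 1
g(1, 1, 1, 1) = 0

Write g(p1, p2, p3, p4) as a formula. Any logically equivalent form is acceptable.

There are just 4 zero rows: (0,0,1,1), (0,1,0,0), (1,0,1,0), (1,1,1,1). Their minterms are ¬p1·¬p2·p3·p4, ¬p1·p2·¬p3·¬p4, p1·¬p2·p3·¬p4, p1·p2·p3·p4; the OR of those covers precisely the 0-outputs, and negating it yields g.

g(p1, p2, p3, p4) = ((((((p1' · p2') · p3) · p4) + (((p1' · p2) · p3') · p4')) + (((p1 · p2') · p3) · p4')) + (((p1 · p2) · p3) · p4))'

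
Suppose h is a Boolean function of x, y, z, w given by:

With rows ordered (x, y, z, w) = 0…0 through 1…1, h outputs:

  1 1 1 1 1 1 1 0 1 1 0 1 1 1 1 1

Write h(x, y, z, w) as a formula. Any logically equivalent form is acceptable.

h(x, y, z, w) = ~((((~x & y) & z) & w) | (((x & ~y) & z) & ~w))

h is 0 on only 2 rows — (0,1,1,1), (1,0,1,0). Writing each as a minterm (¬x·y·z·w, x·¬y·z·¬w) and OR-ing them characterizes exactly where h=0, so h is the negation of that disjunction.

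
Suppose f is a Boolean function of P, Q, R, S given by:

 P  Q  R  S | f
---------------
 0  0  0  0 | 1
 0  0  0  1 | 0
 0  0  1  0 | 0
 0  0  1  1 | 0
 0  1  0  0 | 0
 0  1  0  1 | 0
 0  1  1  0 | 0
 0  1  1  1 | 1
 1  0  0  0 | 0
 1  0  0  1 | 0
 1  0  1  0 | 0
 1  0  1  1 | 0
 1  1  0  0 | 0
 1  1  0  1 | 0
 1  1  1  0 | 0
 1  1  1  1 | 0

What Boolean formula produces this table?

f=1 on 2 inputs: (0,0,0,0), (0,1,1,1). Reading each as a conjunction of literals (¬P·¬Q·¬R·¬S, ¬P·Q·R·S) and taking the OR gives the canonical DNF.

f(P, Q, R, S) = (((~P & ~Q) & ~R) & ~S) | (((~P & Q) & R) & S)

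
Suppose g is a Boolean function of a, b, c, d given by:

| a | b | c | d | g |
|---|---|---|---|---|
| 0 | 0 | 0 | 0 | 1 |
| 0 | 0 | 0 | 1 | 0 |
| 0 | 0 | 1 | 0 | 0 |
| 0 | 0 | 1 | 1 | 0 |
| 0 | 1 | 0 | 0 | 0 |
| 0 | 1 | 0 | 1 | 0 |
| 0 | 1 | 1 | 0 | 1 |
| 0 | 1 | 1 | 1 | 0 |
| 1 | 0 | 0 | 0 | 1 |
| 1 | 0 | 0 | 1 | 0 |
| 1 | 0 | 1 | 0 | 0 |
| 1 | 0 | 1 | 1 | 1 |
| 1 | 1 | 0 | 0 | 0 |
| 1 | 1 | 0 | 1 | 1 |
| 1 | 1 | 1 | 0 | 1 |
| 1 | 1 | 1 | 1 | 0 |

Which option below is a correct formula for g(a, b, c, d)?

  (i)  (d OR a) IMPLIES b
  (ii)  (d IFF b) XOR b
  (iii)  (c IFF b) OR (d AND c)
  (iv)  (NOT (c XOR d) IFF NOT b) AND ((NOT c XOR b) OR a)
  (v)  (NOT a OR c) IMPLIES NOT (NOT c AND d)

(i) disagrees with g on (0,0,1,0) (formula → 1, table → 0); rule it out.
(ii) disagrees with g on (0,0,1,0) (formula → 1, table → 0); rule it out.
(iii) disagrees with g on (0,0,0,1) (formula → 1, table → 0); rule it out.
(v) disagrees with g on (0,0,1,0) (formula → 1, table → 0); rule it out.
Only (iv) survives; checking it on all 16 rows confirms it matches g.

iv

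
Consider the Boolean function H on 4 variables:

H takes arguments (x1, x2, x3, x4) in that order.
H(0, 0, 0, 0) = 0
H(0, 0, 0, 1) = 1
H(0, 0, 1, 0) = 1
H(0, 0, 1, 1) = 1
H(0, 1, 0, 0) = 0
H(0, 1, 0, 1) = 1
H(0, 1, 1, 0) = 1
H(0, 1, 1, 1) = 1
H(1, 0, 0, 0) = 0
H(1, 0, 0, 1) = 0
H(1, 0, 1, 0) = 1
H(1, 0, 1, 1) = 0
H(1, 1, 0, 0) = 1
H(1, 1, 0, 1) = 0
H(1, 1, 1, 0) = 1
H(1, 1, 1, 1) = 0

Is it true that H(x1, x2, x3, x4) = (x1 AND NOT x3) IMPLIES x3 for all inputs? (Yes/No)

Evaluate (x1 AND NOT x3) IMPLIES x3 on each row and compare to H:
  x1=0, x2=0, x3=0, x4=0: formula gives 1, but H = 0 ✗
Row (0,0,0,0) is a counterexample, so the formula is not equivalent to H.

No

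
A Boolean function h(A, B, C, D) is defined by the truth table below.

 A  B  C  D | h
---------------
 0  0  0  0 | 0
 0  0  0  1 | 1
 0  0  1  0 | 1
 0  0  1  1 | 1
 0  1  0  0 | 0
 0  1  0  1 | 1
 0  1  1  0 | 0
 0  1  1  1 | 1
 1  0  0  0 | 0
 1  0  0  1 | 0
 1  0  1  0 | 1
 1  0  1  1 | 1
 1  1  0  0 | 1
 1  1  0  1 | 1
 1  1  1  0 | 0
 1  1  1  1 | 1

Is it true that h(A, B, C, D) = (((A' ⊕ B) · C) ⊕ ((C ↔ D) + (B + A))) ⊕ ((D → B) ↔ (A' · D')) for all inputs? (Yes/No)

No

Evaluate (((A' ⊕ B) · C) ⊕ ((C ↔ D) + (B + A))) ⊕ ((D → B) ↔ (A' · D')) on each row and compare to h:
  A=0, B=0, C=0, D=0: formula gives 0, h = 0 ✓
  A=0, B=0, C=0, D=1: formula gives 1, h = 1 ✓
  A=0, B=0, C=1, D=0: formula gives 0, but h = 1 ✗
Since they disagree at (0,0,1,0), the expression is not a correct formula for h.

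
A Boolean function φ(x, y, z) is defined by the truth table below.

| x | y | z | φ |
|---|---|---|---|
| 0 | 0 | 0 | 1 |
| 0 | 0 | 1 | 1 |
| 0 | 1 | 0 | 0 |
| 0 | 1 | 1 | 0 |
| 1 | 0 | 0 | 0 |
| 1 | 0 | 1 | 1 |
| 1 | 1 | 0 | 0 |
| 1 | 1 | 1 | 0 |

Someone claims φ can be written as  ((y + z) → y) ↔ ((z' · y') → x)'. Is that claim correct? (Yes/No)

Yes

Evaluate ((y + z) → y) ↔ ((z' · y') → x)' on each row and compare to φ:
  x=0, y=0, z=0: formula gives 1, φ = 1 ✓
  x=0, y=0, z=1: formula gives 1, φ = 1 ✓
  x=0, y=1, z=0: formula gives 0, φ = 0 ✓
  x=0, y=1, z=1: formula gives 0, φ = 0 ✓
  x=1, y=0, z=0: formula gives 0, φ = 0 ✓
  …and likewise for the remaining 3 rows.
No disagreement on any input; they are logically equivalent.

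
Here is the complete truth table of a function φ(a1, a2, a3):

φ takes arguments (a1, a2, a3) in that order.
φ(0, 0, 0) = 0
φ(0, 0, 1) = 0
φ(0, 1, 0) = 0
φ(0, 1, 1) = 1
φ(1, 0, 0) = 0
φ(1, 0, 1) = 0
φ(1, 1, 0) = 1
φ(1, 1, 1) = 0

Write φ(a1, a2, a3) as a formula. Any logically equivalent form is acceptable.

φ(a1, a2, a3) = ((~a1 & a2) & a3) | ((a1 & a2) & ~a3)

Collect the rows where φ=1 — (0,1,1), (1,1,0) — and write one minterm per row: ¬a1·a2·a3, a1·a2·¬a3. Their union (logical OR) reproduces the table exactly.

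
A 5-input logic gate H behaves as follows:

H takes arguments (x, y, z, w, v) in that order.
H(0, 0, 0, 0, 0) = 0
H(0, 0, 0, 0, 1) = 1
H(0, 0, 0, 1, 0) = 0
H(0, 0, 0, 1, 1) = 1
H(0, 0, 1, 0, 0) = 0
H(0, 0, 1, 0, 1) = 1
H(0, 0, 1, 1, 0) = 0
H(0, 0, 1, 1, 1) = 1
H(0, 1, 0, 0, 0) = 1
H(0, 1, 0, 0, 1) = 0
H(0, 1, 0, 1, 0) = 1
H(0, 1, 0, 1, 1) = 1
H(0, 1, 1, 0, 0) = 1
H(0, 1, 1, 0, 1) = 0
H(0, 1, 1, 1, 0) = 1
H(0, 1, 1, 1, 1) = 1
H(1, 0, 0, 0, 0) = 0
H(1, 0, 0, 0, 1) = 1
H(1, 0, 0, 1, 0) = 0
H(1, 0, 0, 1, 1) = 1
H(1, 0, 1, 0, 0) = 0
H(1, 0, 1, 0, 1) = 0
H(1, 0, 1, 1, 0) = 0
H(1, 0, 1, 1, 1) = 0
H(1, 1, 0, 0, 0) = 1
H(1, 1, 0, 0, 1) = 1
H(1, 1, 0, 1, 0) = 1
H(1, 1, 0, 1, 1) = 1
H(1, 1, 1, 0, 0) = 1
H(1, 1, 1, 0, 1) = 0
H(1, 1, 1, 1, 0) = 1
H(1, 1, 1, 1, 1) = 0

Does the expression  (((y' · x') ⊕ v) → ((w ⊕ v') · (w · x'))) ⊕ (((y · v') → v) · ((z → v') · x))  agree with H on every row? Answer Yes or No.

Evaluate (((y' · x') ⊕ v) → ((w ⊕ v') · (w · x'))) ⊕ (((y · v') → v) · ((z → v') · x)) on each row and compare to H:
  x=0, y=0, z=0, w=0, v=0: formula gives 0, H = 0 ✓
  x=0, y=0, z=0, w=0, v=1: formula gives 1, H = 1 ✓
  x=0, y=0, z=0, w=1, v=0: formula gives 0, H = 0 ✓
  x=0, y=0, z=0, w=1, v=1: formula gives 1, H = 1 ✓
  … (the remaining 28 rows also agree.)
Every row agrees, so the formula is equivalent.

Yes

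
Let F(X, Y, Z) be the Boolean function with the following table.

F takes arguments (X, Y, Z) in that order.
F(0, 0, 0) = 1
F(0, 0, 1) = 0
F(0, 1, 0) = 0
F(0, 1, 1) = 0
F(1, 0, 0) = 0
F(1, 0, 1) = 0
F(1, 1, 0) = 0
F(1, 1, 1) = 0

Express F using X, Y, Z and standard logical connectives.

The output is 1 only when every input is 0 — NOR of all inputs.

F(X, Y, Z) = not ((X or Y) or Z)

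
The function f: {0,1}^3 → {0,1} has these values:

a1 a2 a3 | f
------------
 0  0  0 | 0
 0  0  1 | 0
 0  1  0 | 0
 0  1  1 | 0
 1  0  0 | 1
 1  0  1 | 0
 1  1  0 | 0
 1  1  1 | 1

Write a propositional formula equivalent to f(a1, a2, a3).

f(a1, a2, a3) = ((a1 and not a2) and not a3) or ((a1 and a2) and a3)

f=1 on 2 inputs: (1,0,0), (1,1,1). Reading each as a conjunction of literals (a1·¬a2·¬a3, a1·a2·a3) and taking the OR gives the canonical DNF.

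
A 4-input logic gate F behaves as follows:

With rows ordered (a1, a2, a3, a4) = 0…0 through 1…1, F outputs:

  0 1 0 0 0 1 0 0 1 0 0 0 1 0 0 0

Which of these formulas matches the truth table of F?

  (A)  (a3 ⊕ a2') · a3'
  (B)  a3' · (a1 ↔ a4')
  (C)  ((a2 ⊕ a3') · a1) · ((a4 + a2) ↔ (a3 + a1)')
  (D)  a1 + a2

B

(A) fails at (0,0,0,0): the formula yields 1, F is 0.
(C) fails at (0,0,0,1): the formula yields 0, F is 1.
(D) fails at (0,0,0,1): the formula yields 0, F is 1.
That leaves (B). Evaluating it on every row reproduces the table of F exactly.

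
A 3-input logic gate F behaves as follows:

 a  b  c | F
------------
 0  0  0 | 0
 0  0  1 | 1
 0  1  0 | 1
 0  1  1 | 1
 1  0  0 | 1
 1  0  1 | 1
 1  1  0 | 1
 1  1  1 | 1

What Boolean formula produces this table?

The output is 1 whenever at least one input is 1 — the OR of all inputs.

F(a, b, c) = (a OR b) OR c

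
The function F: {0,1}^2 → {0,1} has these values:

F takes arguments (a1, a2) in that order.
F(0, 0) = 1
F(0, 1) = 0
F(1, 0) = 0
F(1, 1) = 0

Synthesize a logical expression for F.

F(a1, a2) = not (a1 or a2)

The output is 1 only when every input is 0 — NOR of all inputs.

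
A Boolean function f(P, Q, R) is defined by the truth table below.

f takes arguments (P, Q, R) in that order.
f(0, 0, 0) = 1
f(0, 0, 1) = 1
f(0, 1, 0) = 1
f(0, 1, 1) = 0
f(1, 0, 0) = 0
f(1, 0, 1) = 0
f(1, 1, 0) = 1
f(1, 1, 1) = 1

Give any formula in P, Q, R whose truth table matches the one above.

The 0-rows are (0,1,1), (1,0,0), (1,0,1). Take each as a conjunction (¬P·Q·R, P·¬Q·¬R, P·¬Q·R), form their disjunction, and complement — that gives a formula that is 1 everywhere f is.

f(P, Q, R) = not ((((not P and Q) and R) or ((P and not Q) and not R)) or ((P and not Q) and R))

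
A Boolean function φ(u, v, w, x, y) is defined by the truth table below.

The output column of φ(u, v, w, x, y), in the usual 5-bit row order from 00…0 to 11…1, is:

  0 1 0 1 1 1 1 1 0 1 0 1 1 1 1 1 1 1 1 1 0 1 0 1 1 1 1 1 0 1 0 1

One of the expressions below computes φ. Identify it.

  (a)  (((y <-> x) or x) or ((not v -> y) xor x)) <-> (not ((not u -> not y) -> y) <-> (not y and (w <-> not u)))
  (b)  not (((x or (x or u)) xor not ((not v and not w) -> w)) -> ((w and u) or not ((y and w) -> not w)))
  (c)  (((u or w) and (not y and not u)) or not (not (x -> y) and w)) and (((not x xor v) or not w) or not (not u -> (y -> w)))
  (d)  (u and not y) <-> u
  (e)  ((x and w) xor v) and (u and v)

(b) disagrees with φ on (0,0,0,0,0) (formula → 1, table → 0); rule it out.
(c) disagrees with φ on (0,0,0,0,0) (formula → 1, table → 0); rule it out.
(d) disagrees with φ on (0,0,0,0,0) (formula → 1, table → 0); rule it out.
(e) disagrees with φ on (0,0,0,0,1) (formula → 0, table → 1); rule it out.
Only (a) survives; checking it on all 32 rows confirms it matches φ.

a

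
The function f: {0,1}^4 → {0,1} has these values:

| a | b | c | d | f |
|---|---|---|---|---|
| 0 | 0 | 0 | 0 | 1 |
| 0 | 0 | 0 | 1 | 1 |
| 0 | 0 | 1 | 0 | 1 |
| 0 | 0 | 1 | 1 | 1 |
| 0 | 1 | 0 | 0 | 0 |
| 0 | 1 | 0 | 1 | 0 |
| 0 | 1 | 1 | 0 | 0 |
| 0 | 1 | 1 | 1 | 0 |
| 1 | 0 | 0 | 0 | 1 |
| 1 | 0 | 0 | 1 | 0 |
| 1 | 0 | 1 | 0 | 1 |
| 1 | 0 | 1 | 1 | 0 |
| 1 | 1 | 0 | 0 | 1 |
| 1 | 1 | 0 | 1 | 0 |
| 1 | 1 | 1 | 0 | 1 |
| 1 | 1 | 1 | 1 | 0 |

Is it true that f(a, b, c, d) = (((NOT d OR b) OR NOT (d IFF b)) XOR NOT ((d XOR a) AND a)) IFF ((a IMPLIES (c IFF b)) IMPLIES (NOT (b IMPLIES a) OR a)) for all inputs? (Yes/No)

Yes

Test each input against both f and the formula:
  a=0, b=0, c=0, d=0: formula gives 1, f = 1 ✓
  a=0, b=0, c=0, d=1: formula gives 1, f = 1 ✓
  a=0, b=0, c=1, d=0: formula gives 1, f = 1 ✓
  a=0, b=0, c=1, d=1: formula gives 1, f = 1 ✓
  …and likewise for the remaining 12 rows.
No disagreement on any input; they are logically equivalent.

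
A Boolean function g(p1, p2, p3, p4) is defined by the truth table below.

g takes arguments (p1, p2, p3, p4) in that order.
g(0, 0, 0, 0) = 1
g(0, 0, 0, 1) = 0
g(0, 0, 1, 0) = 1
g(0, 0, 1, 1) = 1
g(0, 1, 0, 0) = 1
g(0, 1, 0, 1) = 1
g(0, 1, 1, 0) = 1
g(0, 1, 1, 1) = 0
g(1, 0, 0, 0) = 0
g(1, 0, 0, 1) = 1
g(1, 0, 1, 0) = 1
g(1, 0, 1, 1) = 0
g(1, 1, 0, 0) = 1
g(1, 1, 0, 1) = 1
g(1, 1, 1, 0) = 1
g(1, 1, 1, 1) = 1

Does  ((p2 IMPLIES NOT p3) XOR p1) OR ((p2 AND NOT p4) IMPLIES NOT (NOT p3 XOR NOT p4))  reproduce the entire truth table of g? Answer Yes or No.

No

Evaluate ((p2 IMPLIES NOT p3) XOR p1) OR ((p2 AND NOT p4) IMPLIES NOT (NOT p3 XOR NOT p4)) on each row and compare to g:
  p1=0, p2=0, p3=0, p4=0: formula gives 1, g = 1 ✓
  p1=0, p2=0, p3=0, p4=1: formula gives 1, but g = 0 ✗
Row (0,0,0,1) is a counterexample, so the formula is not equivalent to g.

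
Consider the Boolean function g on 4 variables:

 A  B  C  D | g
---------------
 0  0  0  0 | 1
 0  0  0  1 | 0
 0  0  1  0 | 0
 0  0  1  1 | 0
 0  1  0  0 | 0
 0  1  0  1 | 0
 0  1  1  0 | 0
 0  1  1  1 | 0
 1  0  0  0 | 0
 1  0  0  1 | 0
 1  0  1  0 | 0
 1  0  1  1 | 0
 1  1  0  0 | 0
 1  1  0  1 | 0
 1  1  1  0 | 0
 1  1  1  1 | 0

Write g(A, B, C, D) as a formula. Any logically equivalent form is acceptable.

g(A, B, C, D) = (((A + B) + C) + D)'

The output is 1 only when every input is 0 — NOR of all inputs.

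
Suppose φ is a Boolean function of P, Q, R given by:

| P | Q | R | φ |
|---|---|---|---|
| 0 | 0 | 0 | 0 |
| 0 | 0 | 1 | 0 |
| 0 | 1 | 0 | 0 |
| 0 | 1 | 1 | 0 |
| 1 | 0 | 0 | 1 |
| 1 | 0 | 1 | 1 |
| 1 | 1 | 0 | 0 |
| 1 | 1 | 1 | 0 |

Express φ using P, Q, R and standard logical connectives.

φ(P, Q, R) = ((P and not Q) and not R) or ((P and not Q) and R)

The 1-rows are (1,0,0), (1,0,1). Each contributes one minterm — P·¬Q·¬R; P·¬Q·R — and their disjunction is a sum-of-products form of φ.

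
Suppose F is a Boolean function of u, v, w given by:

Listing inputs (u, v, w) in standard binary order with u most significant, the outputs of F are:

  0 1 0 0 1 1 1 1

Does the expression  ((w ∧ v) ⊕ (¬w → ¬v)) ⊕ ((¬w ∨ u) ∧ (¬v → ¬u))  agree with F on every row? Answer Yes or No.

Test each input against both F and the formula:
  u=0, v=0, w=0: formula gives 0, F = 0 ✓
  u=0, v=0, w=1: formula gives 1, F = 1 ✓
  u=0, v=1, w=0: formula gives 1, but F = 0 ✗
Row (0,1,0) is a counterexample, so the formula is not equivalent to F.

No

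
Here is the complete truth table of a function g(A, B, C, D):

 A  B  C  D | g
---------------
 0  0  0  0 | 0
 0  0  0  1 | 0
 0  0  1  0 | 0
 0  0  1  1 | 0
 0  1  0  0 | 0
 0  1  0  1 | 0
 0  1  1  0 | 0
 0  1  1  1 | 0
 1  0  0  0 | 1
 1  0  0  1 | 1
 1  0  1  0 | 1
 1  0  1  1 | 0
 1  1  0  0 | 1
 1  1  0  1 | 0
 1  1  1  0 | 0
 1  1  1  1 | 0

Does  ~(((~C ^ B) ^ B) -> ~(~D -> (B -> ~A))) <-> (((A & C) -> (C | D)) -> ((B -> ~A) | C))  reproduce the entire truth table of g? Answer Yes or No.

Evaluate ~(((~C ^ B) ^ B) -> ~(~D -> (B -> ~A))) <-> (((A & C) -> (C | D)) -> ((B -> ~A) | C)) on each row and compare to g:
  A=0, B=0, C=0, D=0: formula gives 1, but g = 0 ✗
A single disagreement suffices: at (0,0,0,0) they differ, so the formula does not compute g.

No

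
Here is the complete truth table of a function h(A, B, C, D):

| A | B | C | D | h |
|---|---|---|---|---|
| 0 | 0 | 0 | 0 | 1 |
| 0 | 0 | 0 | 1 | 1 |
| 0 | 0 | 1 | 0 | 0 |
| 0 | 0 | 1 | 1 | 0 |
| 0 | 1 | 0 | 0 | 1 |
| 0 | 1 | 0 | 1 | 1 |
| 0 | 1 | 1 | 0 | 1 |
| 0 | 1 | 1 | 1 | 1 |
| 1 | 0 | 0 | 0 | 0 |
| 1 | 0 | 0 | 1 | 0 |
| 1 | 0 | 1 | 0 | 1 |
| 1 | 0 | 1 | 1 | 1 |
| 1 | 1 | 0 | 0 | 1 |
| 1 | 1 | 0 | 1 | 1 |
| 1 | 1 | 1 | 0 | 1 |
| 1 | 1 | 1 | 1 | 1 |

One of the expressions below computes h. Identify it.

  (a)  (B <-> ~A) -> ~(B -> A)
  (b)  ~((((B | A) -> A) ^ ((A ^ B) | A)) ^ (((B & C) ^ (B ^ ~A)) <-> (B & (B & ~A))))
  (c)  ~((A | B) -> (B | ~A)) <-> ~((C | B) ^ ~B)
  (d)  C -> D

(a) disagrees with h on (0,0,1,0) (formula → 1, table → 0); rule it out.
(b) disagrees with h on (0,0,0,0) (formula → 0, table → 1); rule it out.
(d) disagrees with h on (0,0,1,1) (formula → 1, table → 0); rule it out.
Only (c) survives; checking it on all 16 rows confirms it matches h.

c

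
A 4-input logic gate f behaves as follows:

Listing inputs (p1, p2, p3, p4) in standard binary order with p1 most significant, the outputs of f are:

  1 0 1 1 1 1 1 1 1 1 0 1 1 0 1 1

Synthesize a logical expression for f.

f(p1, p2, p3, p4) = NOT (((((NOT p1 AND NOT p2) AND NOT p3) AND p4) OR (((p1 AND NOT p2) AND p3) AND NOT p4)) OR (((p1 AND p2) AND NOT p3) AND p4))

The 0-rows are (0,0,0,1), (1,0,1,0), (1,1,0,1). Take each as a conjunction (¬p1·¬p2·¬p3·p4, p1·¬p2·p3·¬p4, p1·p2·¬p3·p4), form their disjunction, and complement — that gives a formula that is 1 everywhere f is.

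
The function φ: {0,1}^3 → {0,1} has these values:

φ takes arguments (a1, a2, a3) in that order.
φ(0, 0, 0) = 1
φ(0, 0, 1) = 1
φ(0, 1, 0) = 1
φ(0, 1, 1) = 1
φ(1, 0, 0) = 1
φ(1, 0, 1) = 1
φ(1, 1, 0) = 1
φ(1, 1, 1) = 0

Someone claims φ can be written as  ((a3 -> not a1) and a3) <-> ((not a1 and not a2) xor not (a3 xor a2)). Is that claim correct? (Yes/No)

No

Test each input against both φ and the formula:
  a1=0, a2=0, a3=0: formula gives 1, φ = 1 ✓
  a1=0, a2=0, a3=1: formula gives 1, φ = 1 ✓
  a1=0, a2=1, a3=0: formula gives 1, φ = 1 ✓
  a1=0, a2=1, a3=1: formula gives 1, φ = 1 ✓
  a1=1, a2=0, a3=0: formula gives 0, but φ = 1 ✗
Since they disagree at (1,0,0), the expression is not a correct formula for φ.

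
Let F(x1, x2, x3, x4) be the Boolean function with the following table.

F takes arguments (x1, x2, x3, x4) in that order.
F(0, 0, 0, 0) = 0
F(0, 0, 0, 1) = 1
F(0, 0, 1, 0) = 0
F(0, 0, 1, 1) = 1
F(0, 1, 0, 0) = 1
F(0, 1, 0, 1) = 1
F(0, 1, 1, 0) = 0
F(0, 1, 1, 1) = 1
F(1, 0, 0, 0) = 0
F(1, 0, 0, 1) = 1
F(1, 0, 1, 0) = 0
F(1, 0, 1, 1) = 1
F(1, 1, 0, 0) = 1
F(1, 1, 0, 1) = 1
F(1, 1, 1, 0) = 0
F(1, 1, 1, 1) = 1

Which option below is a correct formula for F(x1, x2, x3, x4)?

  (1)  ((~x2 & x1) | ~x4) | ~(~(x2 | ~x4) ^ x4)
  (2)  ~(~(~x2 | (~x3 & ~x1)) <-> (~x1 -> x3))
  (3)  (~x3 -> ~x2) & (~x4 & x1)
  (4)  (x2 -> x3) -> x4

(1): at (0,0,0,0) it gives 1, but F = 0 — eliminated.
(2): at (0,0,0,1) it gives 0, but F = 1 — eliminated.
(3): at (0,0,0,1) it gives 0, but F = 1 — eliminated.
(4) is the remaining candidate, and it agrees with F on all 16 inputs.

4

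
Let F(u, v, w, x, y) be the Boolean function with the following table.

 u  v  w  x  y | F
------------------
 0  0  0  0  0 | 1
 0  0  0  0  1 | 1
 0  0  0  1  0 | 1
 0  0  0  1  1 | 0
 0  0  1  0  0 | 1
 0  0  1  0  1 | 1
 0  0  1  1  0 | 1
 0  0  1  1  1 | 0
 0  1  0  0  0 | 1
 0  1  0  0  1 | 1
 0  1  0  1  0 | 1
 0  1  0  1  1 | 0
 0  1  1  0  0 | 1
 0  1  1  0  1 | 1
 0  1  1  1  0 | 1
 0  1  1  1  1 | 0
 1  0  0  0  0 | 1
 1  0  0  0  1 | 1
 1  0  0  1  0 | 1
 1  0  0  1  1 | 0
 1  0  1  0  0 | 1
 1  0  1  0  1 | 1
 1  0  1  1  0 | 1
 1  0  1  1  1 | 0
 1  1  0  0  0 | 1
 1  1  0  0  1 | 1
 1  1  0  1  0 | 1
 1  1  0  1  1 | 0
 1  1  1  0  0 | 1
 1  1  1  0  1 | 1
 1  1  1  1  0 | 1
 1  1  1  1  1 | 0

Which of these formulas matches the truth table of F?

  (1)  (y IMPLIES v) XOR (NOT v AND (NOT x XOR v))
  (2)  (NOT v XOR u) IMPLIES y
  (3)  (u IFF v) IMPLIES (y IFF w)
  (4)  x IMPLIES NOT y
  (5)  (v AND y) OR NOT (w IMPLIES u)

(1) disagrees with F on (0,0,0,0,0) (formula → 0, table → 1); rule it out.
(2) disagrees with F on (0,0,0,0,0) (formula → 0, table → 1); rule it out.
(3) disagrees with F on (0,0,0,0,1) (formula → 0, table → 1); rule it out.
(5) disagrees with F on (0,0,0,0,0) (formula → 0, table → 1); rule it out.
(4) is the remaining candidate, and it agrees with F on all 32 inputs.

4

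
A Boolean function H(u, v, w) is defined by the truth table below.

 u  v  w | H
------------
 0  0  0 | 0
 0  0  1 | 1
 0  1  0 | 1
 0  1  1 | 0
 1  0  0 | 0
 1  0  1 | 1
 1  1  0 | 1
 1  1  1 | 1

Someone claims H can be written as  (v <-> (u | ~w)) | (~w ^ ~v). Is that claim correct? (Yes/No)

Yes

Evaluate (v <-> (u | ~w)) | (~w ^ ~v) on each row and compare to H:
  u=0, v=0, w=0: formula gives 0, H = 0 ✓
  u=0, v=0, w=1: formula gives 1, H = 1 ✓
  u=0, v=1, w=0: formula gives 1, H = 1 ✓
  u=0, v=1, w=1: formula gives 0, H = 0 ✓
  u=1, v=0, w=0: formula gives 0, H = 0 ✓
  … (the remaining 3 rows also agree.)
Every row agrees, so the formula is equivalent.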